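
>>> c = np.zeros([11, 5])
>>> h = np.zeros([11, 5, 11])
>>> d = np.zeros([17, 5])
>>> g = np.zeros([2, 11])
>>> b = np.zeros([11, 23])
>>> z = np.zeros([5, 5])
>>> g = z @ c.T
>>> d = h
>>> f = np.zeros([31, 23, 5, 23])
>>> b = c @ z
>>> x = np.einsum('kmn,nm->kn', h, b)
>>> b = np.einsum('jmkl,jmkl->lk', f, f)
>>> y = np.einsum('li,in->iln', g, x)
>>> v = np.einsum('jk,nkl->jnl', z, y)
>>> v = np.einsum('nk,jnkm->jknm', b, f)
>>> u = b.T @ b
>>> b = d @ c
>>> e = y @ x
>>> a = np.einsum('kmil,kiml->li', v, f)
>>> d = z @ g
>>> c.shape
(11, 5)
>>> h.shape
(11, 5, 11)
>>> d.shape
(5, 11)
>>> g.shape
(5, 11)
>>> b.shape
(11, 5, 5)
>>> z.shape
(5, 5)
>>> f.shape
(31, 23, 5, 23)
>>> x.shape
(11, 11)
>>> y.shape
(11, 5, 11)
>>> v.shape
(31, 5, 23, 23)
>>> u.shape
(5, 5)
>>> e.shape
(11, 5, 11)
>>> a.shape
(23, 23)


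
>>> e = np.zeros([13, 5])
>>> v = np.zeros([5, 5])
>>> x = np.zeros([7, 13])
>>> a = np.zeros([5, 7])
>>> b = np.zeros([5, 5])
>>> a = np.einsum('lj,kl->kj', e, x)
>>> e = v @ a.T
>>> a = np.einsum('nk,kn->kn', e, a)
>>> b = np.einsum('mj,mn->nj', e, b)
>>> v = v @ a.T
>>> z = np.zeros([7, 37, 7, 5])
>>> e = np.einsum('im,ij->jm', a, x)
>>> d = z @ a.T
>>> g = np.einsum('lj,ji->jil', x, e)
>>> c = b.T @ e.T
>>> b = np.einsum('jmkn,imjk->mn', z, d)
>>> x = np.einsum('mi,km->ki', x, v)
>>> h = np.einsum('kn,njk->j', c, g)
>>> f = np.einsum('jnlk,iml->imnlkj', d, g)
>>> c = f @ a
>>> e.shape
(13, 5)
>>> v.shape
(5, 7)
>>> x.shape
(5, 13)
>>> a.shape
(7, 5)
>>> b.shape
(37, 5)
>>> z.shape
(7, 37, 7, 5)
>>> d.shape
(7, 37, 7, 7)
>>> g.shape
(13, 5, 7)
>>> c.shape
(13, 5, 37, 7, 7, 5)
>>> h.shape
(5,)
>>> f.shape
(13, 5, 37, 7, 7, 7)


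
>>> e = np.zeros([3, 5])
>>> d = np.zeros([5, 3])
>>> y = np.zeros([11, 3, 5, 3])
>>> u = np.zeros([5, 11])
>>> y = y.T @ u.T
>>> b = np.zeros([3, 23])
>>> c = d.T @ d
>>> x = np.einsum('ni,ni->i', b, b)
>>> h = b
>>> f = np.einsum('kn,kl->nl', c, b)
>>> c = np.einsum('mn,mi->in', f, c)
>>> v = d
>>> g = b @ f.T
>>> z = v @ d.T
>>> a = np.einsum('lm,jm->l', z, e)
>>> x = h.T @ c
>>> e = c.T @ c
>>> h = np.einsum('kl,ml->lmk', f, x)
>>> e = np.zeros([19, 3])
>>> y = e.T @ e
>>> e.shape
(19, 3)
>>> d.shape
(5, 3)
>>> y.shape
(3, 3)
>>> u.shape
(5, 11)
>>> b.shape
(3, 23)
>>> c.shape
(3, 23)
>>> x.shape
(23, 23)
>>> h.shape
(23, 23, 3)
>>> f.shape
(3, 23)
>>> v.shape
(5, 3)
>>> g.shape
(3, 3)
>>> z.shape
(5, 5)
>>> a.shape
(5,)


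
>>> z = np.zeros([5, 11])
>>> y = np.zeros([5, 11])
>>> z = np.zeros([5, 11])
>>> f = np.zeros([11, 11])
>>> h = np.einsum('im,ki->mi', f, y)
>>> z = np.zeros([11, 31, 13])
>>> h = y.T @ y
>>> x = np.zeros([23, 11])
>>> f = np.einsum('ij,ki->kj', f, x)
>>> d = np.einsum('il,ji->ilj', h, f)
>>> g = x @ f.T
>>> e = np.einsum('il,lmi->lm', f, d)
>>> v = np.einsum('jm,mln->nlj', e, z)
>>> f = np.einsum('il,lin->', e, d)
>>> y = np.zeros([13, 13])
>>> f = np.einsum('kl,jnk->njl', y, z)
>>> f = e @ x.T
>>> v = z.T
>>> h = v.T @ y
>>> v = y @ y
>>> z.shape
(11, 31, 13)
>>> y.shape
(13, 13)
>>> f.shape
(11, 23)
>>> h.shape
(11, 31, 13)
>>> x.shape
(23, 11)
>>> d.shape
(11, 11, 23)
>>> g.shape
(23, 23)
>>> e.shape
(11, 11)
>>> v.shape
(13, 13)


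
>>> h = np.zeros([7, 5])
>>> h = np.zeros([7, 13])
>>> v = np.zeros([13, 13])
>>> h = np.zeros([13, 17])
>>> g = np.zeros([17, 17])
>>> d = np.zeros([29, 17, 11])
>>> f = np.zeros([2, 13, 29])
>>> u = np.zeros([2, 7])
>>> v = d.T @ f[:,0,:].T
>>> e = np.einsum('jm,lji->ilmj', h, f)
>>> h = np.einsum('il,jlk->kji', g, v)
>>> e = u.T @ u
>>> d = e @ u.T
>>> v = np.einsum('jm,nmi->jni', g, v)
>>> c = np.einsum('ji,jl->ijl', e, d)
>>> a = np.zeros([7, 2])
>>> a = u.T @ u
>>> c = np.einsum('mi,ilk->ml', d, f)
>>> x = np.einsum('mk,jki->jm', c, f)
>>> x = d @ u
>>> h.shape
(2, 11, 17)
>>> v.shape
(17, 11, 2)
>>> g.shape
(17, 17)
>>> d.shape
(7, 2)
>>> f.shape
(2, 13, 29)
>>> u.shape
(2, 7)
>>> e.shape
(7, 7)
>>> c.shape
(7, 13)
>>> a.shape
(7, 7)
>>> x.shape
(7, 7)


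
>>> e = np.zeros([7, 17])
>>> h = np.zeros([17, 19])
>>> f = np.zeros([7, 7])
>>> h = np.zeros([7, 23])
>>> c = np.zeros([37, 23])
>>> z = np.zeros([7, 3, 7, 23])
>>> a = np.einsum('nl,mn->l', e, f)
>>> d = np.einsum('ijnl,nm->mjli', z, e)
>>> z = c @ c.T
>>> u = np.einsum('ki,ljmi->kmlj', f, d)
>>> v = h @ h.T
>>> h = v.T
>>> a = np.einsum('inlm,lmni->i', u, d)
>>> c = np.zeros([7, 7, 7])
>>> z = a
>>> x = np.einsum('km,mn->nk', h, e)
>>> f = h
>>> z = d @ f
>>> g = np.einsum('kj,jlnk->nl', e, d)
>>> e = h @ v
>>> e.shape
(7, 7)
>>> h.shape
(7, 7)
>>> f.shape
(7, 7)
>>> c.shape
(7, 7, 7)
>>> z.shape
(17, 3, 23, 7)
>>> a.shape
(7,)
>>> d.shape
(17, 3, 23, 7)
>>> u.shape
(7, 23, 17, 3)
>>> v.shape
(7, 7)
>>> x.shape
(17, 7)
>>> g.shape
(23, 3)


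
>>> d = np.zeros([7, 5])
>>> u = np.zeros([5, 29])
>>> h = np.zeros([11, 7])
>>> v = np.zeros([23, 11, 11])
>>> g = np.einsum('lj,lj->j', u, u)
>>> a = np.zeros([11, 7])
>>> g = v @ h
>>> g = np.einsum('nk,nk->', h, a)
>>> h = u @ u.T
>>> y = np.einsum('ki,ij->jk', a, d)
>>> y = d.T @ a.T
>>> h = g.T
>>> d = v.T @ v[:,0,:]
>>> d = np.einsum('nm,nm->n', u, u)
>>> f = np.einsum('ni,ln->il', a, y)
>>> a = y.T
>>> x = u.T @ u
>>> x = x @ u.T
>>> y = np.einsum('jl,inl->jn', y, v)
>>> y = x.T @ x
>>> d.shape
(5,)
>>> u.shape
(5, 29)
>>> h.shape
()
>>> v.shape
(23, 11, 11)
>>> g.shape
()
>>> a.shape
(11, 5)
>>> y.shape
(5, 5)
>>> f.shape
(7, 5)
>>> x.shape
(29, 5)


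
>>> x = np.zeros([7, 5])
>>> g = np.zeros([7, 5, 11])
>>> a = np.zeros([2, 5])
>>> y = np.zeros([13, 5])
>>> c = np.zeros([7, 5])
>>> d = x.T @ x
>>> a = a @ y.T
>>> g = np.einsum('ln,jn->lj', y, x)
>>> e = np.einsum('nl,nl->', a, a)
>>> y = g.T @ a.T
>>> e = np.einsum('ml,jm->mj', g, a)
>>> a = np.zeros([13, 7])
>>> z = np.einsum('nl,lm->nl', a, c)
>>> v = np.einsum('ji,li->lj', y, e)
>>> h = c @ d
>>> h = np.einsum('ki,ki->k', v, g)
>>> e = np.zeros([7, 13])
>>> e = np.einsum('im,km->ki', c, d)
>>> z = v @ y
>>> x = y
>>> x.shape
(7, 2)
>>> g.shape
(13, 7)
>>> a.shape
(13, 7)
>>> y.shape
(7, 2)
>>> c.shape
(7, 5)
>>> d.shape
(5, 5)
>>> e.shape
(5, 7)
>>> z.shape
(13, 2)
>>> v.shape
(13, 7)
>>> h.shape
(13,)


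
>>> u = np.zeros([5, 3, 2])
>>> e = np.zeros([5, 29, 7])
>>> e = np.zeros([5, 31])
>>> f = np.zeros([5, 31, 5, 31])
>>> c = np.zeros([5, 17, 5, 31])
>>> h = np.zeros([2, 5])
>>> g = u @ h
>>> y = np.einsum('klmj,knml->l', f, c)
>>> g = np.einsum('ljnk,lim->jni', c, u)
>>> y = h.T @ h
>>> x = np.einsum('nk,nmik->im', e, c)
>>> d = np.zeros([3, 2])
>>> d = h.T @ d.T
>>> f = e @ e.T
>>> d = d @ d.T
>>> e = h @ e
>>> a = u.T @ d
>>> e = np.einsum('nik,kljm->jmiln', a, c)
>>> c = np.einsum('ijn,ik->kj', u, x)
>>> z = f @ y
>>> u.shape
(5, 3, 2)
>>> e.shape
(5, 31, 3, 17, 2)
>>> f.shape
(5, 5)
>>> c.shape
(17, 3)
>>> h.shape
(2, 5)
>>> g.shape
(17, 5, 3)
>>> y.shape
(5, 5)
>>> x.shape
(5, 17)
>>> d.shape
(5, 5)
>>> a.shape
(2, 3, 5)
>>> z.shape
(5, 5)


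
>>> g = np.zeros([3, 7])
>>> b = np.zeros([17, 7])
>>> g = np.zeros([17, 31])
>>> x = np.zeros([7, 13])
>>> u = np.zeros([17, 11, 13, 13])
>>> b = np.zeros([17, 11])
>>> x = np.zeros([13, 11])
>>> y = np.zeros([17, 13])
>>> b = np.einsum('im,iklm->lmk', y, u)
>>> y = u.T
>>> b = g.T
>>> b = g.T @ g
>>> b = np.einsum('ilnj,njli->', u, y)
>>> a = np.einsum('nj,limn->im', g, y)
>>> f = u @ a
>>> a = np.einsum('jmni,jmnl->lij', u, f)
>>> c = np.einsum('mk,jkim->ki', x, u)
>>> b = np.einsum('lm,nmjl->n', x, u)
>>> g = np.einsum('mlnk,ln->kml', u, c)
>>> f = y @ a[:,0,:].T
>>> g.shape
(13, 17, 11)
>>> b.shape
(17,)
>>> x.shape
(13, 11)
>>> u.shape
(17, 11, 13, 13)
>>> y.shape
(13, 13, 11, 17)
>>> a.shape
(11, 13, 17)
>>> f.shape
(13, 13, 11, 11)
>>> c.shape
(11, 13)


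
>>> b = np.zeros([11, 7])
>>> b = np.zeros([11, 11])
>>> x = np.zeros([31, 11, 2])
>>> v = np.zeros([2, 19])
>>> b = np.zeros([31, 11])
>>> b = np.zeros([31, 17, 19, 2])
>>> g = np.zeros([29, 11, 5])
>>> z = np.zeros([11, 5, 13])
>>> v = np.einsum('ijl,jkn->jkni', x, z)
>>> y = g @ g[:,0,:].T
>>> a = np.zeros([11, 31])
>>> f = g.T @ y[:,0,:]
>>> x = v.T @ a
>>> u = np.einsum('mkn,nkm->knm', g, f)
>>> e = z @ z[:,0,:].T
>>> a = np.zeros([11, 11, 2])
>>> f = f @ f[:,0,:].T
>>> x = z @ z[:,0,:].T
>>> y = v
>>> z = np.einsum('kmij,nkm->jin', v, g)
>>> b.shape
(31, 17, 19, 2)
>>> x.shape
(11, 5, 11)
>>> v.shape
(11, 5, 13, 31)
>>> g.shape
(29, 11, 5)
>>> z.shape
(31, 13, 29)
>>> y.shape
(11, 5, 13, 31)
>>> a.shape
(11, 11, 2)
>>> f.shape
(5, 11, 5)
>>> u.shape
(11, 5, 29)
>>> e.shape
(11, 5, 11)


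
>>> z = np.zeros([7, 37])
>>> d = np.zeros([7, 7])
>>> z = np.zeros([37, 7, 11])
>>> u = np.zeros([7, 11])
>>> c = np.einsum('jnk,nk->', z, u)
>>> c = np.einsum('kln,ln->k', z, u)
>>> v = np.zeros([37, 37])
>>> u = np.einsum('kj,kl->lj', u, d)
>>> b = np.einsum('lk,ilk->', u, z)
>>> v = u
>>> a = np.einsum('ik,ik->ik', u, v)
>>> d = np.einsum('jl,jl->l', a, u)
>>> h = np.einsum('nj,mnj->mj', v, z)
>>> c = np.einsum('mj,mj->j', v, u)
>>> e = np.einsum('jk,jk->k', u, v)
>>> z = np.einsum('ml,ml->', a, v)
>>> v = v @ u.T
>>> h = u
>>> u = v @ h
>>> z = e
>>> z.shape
(11,)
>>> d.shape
(11,)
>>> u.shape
(7, 11)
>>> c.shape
(11,)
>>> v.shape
(7, 7)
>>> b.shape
()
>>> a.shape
(7, 11)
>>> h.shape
(7, 11)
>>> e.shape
(11,)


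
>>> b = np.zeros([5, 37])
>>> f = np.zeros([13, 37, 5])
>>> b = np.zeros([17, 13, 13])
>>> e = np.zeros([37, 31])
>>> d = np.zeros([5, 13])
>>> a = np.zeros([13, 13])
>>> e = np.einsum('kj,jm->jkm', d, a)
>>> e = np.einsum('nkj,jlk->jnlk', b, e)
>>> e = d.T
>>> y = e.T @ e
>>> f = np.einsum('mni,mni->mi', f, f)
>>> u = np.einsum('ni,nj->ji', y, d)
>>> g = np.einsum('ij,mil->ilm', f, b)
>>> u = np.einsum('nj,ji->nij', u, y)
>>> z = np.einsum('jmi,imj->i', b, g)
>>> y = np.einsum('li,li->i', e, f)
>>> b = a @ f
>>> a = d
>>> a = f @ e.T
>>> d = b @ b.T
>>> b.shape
(13, 5)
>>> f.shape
(13, 5)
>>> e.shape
(13, 5)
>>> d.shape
(13, 13)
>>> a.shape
(13, 13)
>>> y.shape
(5,)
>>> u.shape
(13, 5, 5)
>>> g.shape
(13, 13, 17)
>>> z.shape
(13,)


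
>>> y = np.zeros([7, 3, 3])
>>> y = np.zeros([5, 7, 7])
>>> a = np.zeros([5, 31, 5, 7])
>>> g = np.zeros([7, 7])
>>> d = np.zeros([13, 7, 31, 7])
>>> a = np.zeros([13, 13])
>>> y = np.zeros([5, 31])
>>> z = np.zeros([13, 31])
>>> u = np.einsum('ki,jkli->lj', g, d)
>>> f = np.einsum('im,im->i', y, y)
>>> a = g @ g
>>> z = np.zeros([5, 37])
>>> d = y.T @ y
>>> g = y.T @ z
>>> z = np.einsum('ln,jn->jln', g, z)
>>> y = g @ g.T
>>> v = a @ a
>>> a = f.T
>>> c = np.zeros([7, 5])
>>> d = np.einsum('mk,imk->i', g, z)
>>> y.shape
(31, 31)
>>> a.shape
(5,)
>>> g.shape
(31, 37)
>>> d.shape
(5,)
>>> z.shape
(5, 31, 37)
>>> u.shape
(31, 13)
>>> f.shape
(5,)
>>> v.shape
(7, 7)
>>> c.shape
(7, 5)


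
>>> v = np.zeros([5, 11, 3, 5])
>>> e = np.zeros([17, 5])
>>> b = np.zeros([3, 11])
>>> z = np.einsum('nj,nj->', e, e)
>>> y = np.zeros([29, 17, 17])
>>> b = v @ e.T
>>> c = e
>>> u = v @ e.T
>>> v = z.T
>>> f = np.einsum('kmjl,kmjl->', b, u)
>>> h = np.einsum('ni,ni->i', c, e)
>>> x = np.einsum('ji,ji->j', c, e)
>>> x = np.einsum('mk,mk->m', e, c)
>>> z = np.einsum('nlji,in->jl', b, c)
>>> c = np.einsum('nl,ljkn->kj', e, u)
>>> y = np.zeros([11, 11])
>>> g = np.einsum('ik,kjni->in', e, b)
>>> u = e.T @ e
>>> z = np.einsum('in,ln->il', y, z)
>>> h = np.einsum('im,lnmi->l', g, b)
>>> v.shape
()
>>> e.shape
(17, 5)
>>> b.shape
(5, 11, 3, 17)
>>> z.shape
(11, 3)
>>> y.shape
(11, 11)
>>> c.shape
(3, 11)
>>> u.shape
(5, 5)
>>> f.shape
()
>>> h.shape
(5,)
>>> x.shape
(17,)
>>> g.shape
(17, 3)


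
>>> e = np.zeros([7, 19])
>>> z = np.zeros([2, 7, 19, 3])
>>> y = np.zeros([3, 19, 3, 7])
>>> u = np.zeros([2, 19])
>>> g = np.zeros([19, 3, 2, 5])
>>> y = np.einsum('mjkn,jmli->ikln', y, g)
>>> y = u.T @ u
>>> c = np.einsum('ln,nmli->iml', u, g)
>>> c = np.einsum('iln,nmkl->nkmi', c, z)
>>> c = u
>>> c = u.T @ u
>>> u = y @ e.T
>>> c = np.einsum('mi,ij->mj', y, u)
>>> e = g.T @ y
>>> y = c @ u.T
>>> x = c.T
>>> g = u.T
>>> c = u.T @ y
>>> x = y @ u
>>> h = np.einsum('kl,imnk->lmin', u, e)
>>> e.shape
(5, 2, 3, 19)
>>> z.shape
(2, 7, 19, 3)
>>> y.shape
(19, 19)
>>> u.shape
(19, 7)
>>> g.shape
(7, 19)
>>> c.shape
(7, 19)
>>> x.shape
(19, 7)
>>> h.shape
(7, 2, 5, 3)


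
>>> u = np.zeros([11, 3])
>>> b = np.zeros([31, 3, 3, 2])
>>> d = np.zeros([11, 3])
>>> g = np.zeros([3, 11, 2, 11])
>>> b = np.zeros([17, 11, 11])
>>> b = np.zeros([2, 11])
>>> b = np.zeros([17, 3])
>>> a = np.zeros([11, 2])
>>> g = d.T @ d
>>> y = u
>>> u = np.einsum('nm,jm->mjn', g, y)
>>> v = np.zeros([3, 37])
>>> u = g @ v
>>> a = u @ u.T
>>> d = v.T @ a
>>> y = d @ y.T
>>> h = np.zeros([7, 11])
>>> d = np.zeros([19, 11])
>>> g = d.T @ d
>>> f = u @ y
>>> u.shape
(3, 37)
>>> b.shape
(17, 3)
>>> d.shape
(19, 11)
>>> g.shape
(11, 11)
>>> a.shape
(3, 3)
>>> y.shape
(37, 11)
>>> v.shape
(3, 37)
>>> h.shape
(7, 11)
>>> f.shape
(3, 11)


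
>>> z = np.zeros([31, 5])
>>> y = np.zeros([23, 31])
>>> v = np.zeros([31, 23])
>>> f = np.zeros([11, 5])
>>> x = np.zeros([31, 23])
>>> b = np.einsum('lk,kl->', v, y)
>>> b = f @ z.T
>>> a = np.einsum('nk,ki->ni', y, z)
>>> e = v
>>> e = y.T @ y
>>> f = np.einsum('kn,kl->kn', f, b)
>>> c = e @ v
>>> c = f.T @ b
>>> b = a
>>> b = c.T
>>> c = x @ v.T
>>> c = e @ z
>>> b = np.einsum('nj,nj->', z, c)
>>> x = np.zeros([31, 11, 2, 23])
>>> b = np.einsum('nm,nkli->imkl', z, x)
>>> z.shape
(31, 5)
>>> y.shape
(23, 31)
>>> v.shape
(31, 23)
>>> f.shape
(11, 5)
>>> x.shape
(31, 11, 2, 23)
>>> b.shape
(23, 5, 11, 2)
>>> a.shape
(23, 5)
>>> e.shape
(31, 31)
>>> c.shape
(31, 5)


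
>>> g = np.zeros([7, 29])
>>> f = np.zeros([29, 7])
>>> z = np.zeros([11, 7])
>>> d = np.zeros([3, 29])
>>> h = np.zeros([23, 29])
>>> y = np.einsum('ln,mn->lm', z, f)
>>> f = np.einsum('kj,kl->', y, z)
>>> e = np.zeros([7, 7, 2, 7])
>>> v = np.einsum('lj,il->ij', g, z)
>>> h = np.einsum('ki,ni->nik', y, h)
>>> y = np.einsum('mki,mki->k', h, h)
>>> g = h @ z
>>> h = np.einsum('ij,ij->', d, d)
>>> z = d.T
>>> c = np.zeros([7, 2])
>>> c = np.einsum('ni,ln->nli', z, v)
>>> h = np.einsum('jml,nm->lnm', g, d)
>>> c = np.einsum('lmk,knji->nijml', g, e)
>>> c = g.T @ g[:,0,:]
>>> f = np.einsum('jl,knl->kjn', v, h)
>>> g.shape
(23, 29, 7)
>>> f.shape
(7, 11, 3)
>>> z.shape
(29, 3)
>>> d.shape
(3, 29)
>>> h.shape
(7, 3, 29)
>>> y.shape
(29,)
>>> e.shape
(7, 7, 2, 7)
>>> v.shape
(11, 29)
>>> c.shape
(7, 29, 7)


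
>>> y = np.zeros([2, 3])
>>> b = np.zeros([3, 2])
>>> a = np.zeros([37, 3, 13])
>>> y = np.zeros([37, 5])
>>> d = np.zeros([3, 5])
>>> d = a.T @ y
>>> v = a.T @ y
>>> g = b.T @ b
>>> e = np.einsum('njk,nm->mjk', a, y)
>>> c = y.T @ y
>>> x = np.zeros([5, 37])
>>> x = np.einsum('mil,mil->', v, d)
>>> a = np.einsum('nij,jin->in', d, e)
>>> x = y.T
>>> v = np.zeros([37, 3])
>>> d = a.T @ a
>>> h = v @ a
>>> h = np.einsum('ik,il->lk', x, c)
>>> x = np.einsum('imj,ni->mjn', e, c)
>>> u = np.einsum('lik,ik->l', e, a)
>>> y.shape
(37, 5)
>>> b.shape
(3, 2)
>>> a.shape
(3, 13)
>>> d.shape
(13, 13)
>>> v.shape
(37, 3)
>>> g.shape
(2, 2)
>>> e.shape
(5, 3, 13)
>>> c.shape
(5, 5)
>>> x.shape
(3, 13, 5)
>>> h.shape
(5, 37)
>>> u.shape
(5,)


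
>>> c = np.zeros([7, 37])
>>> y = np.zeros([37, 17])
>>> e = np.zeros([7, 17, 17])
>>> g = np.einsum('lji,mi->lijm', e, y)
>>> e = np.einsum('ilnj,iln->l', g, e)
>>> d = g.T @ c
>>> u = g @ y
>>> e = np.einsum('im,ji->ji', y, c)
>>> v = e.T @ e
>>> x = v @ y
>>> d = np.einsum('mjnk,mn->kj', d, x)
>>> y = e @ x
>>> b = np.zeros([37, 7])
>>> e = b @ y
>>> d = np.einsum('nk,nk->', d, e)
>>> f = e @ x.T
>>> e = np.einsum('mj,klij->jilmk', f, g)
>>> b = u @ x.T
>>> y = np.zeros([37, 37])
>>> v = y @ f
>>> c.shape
(7, 37)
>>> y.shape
(37, 37)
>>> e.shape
(37, 17, 17, 37, 7)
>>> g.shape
(7, 17, 17, 37)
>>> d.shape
()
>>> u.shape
(7, 17, 17, 17)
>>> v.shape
(37, 37)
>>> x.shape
(37, 17)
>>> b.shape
(7, 17, 17, 37)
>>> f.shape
(37, 37)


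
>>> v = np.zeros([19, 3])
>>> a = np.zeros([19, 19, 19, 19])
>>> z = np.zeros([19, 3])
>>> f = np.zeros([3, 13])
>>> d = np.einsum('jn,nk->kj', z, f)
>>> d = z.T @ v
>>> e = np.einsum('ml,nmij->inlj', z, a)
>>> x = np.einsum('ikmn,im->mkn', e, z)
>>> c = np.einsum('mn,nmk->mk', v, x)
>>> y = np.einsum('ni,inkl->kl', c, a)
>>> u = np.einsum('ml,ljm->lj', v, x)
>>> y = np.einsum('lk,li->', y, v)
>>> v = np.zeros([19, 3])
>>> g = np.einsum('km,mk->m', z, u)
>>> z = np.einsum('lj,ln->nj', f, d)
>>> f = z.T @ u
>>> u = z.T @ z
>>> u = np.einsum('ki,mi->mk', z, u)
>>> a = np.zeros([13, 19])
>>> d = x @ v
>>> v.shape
(19, 3)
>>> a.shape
(13, 19)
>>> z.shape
(3, 13)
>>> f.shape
(13, 19)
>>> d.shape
(3, 19, 3)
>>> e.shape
(19, 19, 3, 19)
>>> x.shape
(3, 19, 19)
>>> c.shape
(19, 19)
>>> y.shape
()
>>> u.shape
(13, 3)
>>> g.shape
(3,)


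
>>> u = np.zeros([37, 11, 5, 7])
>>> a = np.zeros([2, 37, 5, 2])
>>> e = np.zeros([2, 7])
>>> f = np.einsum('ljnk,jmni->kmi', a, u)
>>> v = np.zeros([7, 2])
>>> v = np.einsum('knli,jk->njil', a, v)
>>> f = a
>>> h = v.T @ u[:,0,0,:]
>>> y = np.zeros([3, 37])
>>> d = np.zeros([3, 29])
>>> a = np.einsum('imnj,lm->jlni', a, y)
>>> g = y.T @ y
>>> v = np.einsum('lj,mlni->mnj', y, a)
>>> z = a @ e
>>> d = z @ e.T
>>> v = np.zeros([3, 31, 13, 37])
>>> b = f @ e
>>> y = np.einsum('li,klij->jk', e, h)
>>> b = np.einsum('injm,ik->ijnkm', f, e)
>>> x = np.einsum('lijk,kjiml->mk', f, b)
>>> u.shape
(37, 11, 5, 7)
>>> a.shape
(2, 3, 5, 2)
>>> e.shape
(2, 7)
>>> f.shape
(2, 37, 5, 2)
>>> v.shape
(3, 31, 13, 37)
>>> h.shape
(5, 2, 7, 7)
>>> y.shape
(7, 5)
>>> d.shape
(2, 3, 5, 2)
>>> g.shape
(37, 37)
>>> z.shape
(2, 3, 5, 7)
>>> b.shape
(2, 5, 37, 7, 2)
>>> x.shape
(7, 2)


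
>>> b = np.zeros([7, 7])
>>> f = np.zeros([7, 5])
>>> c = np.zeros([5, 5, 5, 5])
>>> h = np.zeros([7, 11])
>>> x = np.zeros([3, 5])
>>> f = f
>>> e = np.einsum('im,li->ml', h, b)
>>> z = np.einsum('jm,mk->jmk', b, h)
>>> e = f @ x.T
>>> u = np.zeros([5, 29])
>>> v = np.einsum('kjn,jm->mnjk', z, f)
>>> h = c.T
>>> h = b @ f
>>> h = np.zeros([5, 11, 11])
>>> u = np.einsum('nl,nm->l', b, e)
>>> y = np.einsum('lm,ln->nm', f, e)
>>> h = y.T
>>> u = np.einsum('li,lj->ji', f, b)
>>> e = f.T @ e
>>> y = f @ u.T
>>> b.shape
(7, 7)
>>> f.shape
(7, 5)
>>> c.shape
(5, 5, 5, 5)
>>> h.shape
(5, 3)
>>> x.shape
(3, 5)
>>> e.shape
(5, 3)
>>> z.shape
(7, 7, 11)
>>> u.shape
(7, 5)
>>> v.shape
(5, 11, 7, 7)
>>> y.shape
(7, 7)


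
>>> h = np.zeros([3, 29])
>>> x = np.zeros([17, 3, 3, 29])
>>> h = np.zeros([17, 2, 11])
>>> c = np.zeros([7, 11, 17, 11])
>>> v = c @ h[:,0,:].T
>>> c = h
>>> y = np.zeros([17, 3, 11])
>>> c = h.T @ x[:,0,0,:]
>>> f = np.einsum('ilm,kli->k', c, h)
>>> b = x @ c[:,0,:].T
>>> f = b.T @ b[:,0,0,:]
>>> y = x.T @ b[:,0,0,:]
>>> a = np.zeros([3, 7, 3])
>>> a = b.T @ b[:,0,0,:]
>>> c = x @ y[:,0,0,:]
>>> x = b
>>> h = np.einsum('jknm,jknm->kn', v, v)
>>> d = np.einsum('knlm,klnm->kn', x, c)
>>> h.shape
(11, 17)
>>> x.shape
(17, 3, 3, 11)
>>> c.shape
(17, 3, 3, 11)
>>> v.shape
(7, 11, 17, 17)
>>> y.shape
(29, 3, 3, 11)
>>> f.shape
(11, 3, 3, 11)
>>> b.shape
(17, 3, 3, 11)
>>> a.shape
(11, 3, 3, 11)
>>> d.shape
(17, 3)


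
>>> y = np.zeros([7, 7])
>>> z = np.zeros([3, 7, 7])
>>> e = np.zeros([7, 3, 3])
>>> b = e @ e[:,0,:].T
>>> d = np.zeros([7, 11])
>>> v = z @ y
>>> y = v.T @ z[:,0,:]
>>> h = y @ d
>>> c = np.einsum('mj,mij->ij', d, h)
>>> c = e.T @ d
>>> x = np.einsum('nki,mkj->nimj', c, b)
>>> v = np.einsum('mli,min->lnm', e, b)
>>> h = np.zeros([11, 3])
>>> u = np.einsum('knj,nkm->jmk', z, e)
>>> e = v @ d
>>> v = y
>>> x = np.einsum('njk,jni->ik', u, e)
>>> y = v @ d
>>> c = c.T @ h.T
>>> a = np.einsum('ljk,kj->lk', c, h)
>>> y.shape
(7, 7, 11)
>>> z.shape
(3, 7, 7)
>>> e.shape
(3, 7, 11)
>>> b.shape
(7, 3, 7)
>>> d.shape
(7, 11)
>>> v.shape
(7, 7, 7)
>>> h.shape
(11, 3)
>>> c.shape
(11, 3, 11)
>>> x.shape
(11, 3)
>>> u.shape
(7, 3, 3)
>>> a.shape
(11, 11)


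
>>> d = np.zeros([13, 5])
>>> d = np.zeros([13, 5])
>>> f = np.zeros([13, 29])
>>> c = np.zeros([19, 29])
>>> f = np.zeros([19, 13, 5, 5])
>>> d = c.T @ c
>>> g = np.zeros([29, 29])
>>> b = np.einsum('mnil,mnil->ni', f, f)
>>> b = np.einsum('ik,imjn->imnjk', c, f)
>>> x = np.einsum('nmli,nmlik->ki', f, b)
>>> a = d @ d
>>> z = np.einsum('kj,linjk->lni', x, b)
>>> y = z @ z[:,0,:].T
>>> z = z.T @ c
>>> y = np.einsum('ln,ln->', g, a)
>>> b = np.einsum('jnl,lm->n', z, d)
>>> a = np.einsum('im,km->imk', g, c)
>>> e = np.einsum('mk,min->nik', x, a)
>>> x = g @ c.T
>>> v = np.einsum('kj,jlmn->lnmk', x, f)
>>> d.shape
(29, 29)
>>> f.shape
(19, 13, 5, 5)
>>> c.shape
(19, 29)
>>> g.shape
(29, 29)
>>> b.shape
(5,)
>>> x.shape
(29, 19)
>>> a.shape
(29, 29, 19)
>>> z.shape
(13, 5, 29)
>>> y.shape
()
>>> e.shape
(19, 29, 5)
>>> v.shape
(13, 5, 5, 29)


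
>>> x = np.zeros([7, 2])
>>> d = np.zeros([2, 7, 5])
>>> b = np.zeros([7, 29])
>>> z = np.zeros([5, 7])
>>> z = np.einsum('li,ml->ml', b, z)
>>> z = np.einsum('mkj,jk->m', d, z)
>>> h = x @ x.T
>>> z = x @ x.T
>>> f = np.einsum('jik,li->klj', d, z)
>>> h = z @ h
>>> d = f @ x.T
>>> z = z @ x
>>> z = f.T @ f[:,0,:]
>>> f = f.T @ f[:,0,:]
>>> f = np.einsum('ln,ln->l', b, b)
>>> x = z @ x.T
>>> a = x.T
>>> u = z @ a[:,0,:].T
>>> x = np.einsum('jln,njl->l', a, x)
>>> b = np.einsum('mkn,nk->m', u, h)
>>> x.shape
(7,)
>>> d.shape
(5, 7, 7)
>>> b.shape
(2,)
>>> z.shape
(2, 7, 2)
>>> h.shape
(7, 7)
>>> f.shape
(7,)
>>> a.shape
(7, 7, 2)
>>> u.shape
(2, 7, 7)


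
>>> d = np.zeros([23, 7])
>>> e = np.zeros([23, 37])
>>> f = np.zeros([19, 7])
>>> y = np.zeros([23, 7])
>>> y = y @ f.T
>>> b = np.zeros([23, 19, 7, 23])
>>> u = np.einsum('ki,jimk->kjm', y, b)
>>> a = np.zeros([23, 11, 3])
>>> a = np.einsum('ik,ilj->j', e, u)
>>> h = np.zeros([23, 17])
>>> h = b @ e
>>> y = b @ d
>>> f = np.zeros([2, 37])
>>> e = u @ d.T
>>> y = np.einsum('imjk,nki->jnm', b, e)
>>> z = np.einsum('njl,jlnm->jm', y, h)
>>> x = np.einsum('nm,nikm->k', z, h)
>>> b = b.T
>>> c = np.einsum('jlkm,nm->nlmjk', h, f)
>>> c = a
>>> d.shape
(23, 7)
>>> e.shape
(23, 23, 23)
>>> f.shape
(2, 37)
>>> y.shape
(7, 23, 19)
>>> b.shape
(23, 7, 19, 23)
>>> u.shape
(23, 23, 7)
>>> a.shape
(7,)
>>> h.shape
(23, 19, 7, 37)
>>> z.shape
(23, 37)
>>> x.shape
(7,)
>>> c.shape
(7,)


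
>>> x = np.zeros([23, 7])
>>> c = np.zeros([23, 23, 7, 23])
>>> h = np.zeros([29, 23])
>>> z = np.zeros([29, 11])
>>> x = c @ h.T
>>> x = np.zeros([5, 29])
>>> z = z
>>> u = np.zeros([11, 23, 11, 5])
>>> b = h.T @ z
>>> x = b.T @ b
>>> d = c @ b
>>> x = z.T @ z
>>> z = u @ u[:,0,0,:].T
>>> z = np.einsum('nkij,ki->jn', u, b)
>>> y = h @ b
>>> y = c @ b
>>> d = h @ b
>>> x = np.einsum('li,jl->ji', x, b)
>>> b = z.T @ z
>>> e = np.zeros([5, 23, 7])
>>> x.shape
(23, 11)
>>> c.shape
(23, 23, 7, 23)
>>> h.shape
(29, 23)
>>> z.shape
(5, 11)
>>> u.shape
(11, 23, 11, 5)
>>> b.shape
(11, 11)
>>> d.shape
(29, 11)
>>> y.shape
(23, 23, 7, 11)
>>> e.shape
(5, 23, 7)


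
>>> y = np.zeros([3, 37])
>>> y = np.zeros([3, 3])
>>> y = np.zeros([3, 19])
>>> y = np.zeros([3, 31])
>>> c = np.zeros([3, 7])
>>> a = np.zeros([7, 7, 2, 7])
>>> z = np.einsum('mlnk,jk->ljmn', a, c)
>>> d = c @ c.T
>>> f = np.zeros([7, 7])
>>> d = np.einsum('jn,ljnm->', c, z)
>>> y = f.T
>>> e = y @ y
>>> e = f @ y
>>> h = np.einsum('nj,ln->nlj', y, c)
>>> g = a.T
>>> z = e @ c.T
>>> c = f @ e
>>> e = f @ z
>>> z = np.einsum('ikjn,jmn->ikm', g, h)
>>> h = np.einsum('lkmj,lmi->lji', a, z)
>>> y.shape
(7, 7)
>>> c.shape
(7, 7)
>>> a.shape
(7, 7, 2, 7)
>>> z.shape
(7, 2, 3)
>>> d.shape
()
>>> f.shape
(7, 7)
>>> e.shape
(7, 3)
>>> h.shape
(7, 7, 3)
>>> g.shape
(7, 2, 7, 7)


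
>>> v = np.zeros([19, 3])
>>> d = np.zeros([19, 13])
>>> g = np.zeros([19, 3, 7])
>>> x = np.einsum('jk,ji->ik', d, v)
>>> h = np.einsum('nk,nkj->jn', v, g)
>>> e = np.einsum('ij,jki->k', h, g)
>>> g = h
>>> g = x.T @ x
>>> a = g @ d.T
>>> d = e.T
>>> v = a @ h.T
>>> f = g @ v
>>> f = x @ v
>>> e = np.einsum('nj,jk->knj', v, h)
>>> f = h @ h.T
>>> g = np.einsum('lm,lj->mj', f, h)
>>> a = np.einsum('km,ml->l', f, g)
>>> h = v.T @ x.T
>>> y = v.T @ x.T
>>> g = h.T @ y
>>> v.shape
(13, 7)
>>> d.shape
(3,)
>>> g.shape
(3, 3)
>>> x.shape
(3, 13)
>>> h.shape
(7, 3)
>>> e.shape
(19, 13, 7)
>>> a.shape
(19,)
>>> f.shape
(7, 7)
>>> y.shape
(7, 3)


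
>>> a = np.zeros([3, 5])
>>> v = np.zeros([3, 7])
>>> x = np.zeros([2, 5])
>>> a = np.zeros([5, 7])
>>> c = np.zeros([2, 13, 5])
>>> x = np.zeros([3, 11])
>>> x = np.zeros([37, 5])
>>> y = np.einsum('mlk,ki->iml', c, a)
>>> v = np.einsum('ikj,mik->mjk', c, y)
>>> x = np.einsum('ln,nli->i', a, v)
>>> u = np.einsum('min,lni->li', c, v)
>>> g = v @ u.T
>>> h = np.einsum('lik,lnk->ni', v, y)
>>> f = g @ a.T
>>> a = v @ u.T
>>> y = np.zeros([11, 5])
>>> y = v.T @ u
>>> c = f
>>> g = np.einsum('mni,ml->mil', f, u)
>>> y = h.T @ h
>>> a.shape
(7, 5, 7)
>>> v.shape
(7, 5, 13)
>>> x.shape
(13,)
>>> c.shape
(7, 5, 5)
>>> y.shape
(5, 5)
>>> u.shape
(7, 13)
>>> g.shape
(7, 5, 13)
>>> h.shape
(2, 5)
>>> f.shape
(7, 5, 5)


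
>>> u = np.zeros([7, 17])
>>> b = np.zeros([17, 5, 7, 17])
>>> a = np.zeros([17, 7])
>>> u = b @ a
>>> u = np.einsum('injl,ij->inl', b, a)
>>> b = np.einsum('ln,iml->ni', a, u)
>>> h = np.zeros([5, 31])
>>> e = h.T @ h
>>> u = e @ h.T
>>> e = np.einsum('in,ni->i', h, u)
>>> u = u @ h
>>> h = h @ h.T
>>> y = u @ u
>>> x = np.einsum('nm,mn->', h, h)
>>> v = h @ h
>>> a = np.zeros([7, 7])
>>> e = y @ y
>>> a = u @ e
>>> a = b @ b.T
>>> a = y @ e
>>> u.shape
(31, 31)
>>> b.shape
(7, 17)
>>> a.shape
(31, 31)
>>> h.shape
(5, 5)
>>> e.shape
(31, 31)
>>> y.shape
(31, 31)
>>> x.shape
()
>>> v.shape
(5, 5)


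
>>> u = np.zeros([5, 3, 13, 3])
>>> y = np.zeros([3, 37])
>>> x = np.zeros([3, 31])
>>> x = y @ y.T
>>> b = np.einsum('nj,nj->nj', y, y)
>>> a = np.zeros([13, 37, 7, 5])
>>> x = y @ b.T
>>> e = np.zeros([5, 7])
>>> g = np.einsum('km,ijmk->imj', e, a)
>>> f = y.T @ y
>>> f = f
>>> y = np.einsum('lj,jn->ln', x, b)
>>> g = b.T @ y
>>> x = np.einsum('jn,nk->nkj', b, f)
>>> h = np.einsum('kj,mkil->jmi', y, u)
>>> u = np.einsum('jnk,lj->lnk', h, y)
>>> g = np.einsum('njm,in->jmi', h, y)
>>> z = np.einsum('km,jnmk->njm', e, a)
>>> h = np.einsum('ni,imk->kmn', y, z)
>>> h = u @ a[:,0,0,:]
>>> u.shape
(3, 5, 13)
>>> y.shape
(3, 37)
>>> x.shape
(37, 37, 3)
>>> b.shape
(3, 37)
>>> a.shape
(13, 37, 7, 5)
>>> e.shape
(5, 7)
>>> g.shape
(5, 13, 3)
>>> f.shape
(37, 37)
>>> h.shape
(3, 5, 5)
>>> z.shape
(37, 13, 7)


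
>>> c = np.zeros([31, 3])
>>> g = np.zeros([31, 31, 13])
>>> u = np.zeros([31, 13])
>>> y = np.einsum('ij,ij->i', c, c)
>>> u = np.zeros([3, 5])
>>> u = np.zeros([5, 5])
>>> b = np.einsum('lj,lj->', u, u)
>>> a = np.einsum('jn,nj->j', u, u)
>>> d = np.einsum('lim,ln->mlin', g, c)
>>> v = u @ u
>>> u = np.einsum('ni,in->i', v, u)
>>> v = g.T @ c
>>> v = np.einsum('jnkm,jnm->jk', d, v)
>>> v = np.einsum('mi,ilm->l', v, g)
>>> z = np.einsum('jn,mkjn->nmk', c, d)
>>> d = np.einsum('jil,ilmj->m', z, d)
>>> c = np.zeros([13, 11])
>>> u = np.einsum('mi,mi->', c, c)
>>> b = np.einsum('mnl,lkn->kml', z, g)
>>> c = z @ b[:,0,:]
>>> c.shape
(3, 13, 31)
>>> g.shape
(31, 31, 13)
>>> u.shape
()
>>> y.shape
(31,)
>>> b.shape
(31, 3, 31)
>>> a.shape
(5,)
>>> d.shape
(31,)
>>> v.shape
(31,)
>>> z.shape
(3, 13, 31)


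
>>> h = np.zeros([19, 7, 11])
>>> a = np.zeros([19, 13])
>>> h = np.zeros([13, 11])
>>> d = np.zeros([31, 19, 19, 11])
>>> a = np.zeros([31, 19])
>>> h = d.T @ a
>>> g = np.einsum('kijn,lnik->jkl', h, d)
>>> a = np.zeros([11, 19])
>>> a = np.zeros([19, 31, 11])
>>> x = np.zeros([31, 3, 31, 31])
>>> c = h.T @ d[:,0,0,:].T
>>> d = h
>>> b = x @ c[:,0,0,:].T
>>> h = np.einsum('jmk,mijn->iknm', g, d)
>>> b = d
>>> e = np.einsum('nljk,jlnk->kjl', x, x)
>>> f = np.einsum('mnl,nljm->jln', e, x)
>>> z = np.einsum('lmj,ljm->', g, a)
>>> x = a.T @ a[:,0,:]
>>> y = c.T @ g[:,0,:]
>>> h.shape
(19, 31, 19, 11)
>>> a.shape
(19, 31, 11)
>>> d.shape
(11, 19, 19, 19)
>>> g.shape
(19, 11, 31)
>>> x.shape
(11, 31, 11)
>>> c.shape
(19, 19, 19, 31)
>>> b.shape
(11, 19, 19, 19)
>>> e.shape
(31, 31, 3)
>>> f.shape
(31, 3, 31)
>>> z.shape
()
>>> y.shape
(31, 19, 19, 31)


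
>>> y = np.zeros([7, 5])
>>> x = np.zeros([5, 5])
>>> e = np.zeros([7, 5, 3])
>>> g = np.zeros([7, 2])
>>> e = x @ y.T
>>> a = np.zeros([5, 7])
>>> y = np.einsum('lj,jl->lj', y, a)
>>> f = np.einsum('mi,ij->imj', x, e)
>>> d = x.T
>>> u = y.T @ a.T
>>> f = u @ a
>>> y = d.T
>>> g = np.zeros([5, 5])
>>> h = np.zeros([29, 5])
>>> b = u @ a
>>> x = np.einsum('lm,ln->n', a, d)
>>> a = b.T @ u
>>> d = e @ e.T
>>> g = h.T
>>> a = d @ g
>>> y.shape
(5, 5)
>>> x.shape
(5,)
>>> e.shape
(5, 7)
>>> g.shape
(5, 29)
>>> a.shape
(5, 29)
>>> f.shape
(5, 7)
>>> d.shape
(5, 5)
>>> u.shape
(5, 5)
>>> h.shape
(29, 5)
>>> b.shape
(5, 7)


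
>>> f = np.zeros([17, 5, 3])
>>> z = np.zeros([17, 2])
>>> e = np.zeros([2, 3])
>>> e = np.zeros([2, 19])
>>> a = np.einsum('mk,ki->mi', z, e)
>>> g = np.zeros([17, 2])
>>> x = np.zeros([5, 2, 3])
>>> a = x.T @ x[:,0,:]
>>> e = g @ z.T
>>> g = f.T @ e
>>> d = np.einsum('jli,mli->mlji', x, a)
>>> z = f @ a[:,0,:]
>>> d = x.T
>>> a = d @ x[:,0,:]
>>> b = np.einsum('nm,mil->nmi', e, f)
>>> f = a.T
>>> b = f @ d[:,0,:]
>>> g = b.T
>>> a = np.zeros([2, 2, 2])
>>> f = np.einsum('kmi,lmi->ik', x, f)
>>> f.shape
(3, 5)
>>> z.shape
(17, 5, 3)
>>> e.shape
(17, 17)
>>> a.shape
(2, 2, 2)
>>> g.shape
(5, 2, 3)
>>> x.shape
(5, 2, 3)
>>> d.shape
(3, 2, 5)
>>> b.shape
(3, 2, 5)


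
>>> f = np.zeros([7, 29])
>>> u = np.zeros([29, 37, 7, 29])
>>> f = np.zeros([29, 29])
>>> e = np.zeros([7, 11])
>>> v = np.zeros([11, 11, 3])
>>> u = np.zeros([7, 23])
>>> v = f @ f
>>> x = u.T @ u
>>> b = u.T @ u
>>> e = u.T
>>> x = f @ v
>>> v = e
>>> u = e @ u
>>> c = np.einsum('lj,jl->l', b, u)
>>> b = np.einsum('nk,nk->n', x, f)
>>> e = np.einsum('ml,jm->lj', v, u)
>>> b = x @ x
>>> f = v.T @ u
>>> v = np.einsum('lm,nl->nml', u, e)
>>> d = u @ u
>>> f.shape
(7, 23)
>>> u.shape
(23, 23)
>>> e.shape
(7, 23)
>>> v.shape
(7, 23, 23)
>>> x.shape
(29, 29)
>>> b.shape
(29, 29)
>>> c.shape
(23,)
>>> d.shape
(23, 23)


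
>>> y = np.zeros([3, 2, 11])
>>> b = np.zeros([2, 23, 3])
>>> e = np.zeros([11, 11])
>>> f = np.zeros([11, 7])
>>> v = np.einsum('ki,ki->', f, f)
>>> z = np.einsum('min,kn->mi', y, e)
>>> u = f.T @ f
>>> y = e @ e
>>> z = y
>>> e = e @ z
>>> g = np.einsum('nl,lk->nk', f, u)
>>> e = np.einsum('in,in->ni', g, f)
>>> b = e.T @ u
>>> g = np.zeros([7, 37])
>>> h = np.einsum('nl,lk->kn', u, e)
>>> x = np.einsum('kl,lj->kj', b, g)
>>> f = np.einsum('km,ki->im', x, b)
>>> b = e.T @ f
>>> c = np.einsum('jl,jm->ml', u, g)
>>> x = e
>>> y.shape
(11, 11)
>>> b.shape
(11, 37)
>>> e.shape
(7, 11)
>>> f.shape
(7, 37)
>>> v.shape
()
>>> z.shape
(11, 11)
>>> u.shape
(7, 7)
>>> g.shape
(7, 37)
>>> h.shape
(11, 7)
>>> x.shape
(7, 11)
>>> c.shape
(37, 7)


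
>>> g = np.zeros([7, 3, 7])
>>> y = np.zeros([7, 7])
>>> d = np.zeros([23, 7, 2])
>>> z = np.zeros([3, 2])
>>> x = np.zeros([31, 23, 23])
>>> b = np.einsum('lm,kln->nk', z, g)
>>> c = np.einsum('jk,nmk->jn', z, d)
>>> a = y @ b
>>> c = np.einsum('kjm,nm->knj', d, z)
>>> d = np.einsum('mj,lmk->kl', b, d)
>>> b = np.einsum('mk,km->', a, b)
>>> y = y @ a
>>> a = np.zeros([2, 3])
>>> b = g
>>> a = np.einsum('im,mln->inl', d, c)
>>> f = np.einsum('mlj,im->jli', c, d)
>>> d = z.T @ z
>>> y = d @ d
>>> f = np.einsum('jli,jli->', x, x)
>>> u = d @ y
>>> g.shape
(7, 3, 7)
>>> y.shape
(2, 2)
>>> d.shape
(2, 2)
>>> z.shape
(3, 2)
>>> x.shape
(31, 23, 23)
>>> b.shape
(7, 3, 7)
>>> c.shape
(23, 3, 7)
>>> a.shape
(2, 7, 3)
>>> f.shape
()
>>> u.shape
(2, 2)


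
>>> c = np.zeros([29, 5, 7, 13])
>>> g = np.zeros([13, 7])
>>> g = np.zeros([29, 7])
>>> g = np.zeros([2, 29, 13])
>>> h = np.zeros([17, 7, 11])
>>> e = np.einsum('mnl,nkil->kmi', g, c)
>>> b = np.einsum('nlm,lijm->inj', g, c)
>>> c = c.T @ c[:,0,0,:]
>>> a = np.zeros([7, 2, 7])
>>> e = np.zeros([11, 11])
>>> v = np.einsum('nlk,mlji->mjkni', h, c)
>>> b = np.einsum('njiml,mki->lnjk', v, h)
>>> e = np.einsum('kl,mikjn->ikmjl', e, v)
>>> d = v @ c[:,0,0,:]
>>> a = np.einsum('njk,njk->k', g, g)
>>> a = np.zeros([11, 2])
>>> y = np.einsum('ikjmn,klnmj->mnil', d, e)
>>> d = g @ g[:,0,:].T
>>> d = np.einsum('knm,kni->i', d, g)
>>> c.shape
(13, 7, 5, 13)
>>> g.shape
(2, 29, 13)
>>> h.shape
(17, 7, 11)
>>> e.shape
(5, 11, 13, 17, 11)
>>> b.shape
(13, 13, 5, 7)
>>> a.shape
(11, 2)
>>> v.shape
(13, 5, 11, 17, 13)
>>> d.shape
(13,)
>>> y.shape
(17, 13, 13, 11)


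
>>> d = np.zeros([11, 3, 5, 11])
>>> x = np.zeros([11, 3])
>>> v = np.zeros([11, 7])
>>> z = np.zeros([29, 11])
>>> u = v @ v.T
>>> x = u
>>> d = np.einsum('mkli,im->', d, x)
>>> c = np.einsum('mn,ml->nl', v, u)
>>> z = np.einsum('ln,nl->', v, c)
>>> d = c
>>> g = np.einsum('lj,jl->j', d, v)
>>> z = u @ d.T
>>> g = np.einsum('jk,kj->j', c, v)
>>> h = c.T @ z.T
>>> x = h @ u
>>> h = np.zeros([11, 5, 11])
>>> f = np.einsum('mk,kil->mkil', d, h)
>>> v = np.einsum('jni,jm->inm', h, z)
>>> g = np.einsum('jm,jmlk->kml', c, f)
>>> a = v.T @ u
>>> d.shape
(7, 11)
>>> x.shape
(11, 11)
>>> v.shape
(11, 5, 7)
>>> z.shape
(11, 7)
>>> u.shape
(11, 11)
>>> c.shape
(7, 11)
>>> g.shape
(11, 11, 5)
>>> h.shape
(11, 5, 11)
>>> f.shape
(7, 11, 5, 11)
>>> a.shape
(7, 5, 11)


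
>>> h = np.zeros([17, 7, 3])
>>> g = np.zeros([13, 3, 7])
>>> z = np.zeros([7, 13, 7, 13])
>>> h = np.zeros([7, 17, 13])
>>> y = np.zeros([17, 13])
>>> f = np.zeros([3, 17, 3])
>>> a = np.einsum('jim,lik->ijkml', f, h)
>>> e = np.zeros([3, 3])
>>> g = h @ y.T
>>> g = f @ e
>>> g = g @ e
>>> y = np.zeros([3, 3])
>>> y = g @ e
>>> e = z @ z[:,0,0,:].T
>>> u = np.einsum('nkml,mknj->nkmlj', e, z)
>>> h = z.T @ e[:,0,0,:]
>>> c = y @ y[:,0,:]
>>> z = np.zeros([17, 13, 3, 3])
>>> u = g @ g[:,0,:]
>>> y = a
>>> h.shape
(13, 7, 13, 7)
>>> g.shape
(3, 17, 3)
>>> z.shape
(17, 13, 3, 3)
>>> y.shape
(17, 3, 13, 3, 7)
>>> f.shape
(3, 17, 3)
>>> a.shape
(17, 3, 13, 3, 7)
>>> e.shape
(7, 13, 7, 7)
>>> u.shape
(3, 17, 3)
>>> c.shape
(3, 17, 3)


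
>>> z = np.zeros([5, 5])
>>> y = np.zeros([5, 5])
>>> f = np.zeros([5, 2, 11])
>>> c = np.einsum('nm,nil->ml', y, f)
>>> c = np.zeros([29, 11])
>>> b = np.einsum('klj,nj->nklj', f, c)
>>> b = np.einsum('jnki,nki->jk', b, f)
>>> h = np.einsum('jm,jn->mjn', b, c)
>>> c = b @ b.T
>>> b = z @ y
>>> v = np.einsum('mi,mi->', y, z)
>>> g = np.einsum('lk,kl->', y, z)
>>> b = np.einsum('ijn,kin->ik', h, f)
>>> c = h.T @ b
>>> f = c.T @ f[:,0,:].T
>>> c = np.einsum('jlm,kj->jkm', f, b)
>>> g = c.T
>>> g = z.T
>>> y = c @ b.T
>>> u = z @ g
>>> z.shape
(5, 5)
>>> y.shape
(5, 2, 2)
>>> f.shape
(5, 29, 5)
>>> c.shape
(5, 2, 5)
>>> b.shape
(2, 5)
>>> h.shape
(2, 29, 11)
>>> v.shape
()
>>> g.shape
(5, 5)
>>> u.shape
(5, 5)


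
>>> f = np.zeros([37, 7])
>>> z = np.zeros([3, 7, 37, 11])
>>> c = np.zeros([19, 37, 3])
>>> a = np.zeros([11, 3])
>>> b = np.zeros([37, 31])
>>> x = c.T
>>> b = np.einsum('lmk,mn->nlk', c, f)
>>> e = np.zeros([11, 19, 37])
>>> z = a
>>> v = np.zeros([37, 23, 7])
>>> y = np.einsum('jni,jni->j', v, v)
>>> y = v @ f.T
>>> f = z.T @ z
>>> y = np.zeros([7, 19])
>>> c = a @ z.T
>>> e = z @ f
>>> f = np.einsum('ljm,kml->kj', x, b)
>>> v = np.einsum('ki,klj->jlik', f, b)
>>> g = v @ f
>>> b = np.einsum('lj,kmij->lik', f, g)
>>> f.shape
(7, 37)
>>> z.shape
(11, 3)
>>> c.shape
(11, 11)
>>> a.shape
(11, 3)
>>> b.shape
(7, 37, 3)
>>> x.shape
(3, 37, 19)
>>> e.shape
(11, 3)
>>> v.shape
(3, 19, 37, 7)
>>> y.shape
(7, 19)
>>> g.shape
(3, 19, 37, 37)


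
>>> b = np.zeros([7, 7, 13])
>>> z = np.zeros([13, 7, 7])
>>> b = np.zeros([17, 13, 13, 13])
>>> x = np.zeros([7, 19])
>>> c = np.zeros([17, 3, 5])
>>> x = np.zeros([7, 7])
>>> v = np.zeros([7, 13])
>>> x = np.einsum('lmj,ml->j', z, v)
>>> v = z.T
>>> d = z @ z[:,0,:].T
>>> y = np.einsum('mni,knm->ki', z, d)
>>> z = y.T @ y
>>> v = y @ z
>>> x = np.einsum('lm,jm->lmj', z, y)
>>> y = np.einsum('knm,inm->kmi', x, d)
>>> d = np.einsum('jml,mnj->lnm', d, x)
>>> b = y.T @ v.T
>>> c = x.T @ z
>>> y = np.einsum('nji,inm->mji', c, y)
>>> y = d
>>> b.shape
(13, 13, 13)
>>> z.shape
(7, 7)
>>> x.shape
(7, 7, 13)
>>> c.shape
(13, 7, 7)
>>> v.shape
(13, 7)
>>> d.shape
(13, 7, 7)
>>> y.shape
(13, 7, 7)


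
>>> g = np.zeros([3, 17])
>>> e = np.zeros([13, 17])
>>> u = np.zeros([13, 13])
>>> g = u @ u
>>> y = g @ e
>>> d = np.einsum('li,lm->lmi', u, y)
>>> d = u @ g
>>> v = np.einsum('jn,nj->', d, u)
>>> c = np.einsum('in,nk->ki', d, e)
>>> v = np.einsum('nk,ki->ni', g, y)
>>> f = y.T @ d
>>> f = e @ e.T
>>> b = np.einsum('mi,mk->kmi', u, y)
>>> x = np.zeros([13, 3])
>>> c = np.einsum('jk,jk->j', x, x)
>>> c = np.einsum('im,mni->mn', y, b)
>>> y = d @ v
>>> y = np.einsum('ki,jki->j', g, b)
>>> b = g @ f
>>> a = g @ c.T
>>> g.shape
(13, 13)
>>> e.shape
(13, 17)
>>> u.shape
(13, 13)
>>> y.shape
(17,)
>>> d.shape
(13, 13)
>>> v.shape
(13, 17)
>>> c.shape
(17, 13)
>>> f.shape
(13, 13)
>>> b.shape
(13, 13)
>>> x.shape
(13, 3)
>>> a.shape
(13, 17)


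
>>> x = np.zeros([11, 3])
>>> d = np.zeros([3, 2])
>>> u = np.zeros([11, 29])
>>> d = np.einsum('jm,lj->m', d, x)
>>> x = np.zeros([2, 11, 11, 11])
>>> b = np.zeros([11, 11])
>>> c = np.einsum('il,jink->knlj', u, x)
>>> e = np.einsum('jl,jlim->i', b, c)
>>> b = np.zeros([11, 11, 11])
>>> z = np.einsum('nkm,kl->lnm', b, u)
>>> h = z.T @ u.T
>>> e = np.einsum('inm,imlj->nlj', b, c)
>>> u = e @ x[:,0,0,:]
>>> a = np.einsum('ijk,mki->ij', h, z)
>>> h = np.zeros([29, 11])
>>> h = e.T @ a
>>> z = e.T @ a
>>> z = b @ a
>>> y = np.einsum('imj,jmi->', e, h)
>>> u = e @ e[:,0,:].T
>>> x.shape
(2, 11, 11, 11)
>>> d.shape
(2,)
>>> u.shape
(11, 29, 11)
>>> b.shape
(11, 11, 11)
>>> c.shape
(11, 11, 29, 2)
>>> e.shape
(11, 29, 2)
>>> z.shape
(11, 11, 11)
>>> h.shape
(2, 29, 11)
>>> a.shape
(11, 11)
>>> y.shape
()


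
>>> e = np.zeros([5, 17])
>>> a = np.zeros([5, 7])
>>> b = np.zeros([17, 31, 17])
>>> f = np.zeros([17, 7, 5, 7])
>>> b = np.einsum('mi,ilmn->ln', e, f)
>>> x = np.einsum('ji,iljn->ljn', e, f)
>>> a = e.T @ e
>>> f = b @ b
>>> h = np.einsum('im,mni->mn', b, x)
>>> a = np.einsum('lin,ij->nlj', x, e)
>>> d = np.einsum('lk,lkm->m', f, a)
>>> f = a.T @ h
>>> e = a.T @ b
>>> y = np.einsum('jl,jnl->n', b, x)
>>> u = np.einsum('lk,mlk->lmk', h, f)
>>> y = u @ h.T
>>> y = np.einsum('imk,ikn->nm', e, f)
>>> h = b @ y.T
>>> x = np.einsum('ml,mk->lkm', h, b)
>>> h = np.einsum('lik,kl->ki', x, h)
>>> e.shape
(17, 7, 7)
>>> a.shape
(7, 7, 17)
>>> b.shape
(7, 7)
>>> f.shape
(17, 7, 5)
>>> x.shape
(5, 7, 7)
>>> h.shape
(7, 7)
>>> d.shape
(17,)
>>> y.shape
(5, 7)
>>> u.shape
(7, 17, 5)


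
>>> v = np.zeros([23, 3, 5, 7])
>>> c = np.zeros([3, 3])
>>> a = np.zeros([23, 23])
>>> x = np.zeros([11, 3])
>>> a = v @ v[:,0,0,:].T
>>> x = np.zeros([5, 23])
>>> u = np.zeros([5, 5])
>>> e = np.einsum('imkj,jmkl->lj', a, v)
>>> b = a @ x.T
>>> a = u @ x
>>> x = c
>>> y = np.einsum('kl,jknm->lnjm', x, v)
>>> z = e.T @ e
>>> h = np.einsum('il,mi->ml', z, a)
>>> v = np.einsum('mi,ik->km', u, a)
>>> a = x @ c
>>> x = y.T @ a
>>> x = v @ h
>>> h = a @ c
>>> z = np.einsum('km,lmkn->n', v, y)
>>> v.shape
(23, 5)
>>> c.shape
(3, 3)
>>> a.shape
(3, 3)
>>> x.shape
(23, 23)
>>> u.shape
(5, 5)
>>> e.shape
(7, 23)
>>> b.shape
(23, 3, 5, 5)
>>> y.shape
(3, 5, 23, 7)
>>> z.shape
(7,)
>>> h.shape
(3, 3)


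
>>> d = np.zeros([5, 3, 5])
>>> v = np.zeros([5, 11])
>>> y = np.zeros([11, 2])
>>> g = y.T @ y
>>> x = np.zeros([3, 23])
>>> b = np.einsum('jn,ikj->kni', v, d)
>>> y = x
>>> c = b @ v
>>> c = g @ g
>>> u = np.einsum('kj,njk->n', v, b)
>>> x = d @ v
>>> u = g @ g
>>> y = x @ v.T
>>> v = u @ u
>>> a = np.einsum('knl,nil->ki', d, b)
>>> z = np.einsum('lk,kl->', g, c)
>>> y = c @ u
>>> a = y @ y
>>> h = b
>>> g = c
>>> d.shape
(5, 3, 5)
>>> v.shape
(2, 2)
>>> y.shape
(2, 2)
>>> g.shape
(2, 2)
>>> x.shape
(5, 3, 11)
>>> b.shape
(3, 11, 5)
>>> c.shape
(2, 2)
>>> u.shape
(2, 2)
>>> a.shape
(2, 2)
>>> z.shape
()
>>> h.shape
(3, 11, 5)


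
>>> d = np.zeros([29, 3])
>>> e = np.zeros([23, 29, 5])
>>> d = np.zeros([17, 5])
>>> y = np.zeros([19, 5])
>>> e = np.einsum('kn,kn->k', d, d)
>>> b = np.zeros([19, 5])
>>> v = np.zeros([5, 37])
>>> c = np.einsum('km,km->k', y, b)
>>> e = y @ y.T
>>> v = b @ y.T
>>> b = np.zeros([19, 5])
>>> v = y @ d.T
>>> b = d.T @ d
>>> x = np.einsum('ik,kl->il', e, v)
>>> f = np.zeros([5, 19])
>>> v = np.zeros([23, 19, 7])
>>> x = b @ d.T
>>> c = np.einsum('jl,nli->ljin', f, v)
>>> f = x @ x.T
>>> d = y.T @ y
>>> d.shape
(5, 5)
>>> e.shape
(19, 19)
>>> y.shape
(19, 5)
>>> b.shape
(5, 5)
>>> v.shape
(23, 19, 7)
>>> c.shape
(19, 5, 7, 23)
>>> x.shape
(5, 17)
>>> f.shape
(5, 5)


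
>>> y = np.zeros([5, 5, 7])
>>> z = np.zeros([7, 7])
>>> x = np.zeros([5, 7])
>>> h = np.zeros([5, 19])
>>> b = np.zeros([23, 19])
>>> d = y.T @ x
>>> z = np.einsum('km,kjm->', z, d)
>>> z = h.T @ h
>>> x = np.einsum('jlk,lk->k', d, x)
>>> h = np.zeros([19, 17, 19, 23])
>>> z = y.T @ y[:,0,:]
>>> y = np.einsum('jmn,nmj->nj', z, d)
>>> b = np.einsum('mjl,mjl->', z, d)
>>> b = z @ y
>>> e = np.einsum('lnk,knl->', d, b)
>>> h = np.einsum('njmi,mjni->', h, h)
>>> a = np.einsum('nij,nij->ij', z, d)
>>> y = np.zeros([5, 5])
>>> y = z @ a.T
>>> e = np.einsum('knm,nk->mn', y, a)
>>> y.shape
(7, 5, 5)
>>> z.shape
(7, 5, 7)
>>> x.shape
(7,)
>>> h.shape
()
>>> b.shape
(7, 5, 7)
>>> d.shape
(7, 5, 7)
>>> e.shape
(5, 5)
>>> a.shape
(5, 7)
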